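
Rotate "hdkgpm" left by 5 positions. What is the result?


Input: "hdkgpm", rotate left by 5
First 5 characters: "hdkgp"
Remaining characters: "m"
Concatenate remaining + first: "m" + "hdkgp" = "mhdkgp"

mhdkgp


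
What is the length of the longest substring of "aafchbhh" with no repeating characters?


Input: "aafchbhh"
Sliding window (track last position of each char):
  Position 0 ('a'): window [0,0] length 1 -- new best
  Position 1 ('a'): repeat (last at 0), move window start to 1
  Position 1 ('a'): window [1,1] length 1
  Position 2 ('f'): window [1,2] length 2 -- new best
  Position 3 ('c'): window [1,3] length 3 -- new best
  Position 4 ('h'): window [1,4] length 4 -- new best
  Position 5 ('b'): window [1,5] length 5 -- new best
  Position 6 ('h'): repeat (last at 4), move window start to 5
  Position 6 ('h'): window [5,6] length 2
  Position 7 ('h'): repeat (last at 6), move window start to 7
  Position 7 ('h'): window [7,7] length 1
Longest substring with no repeats: "afchb" with length 5

5


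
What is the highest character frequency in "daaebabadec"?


Input: daaebabadec
Character counts:
  'a': 4
  'b': 2
  'c': 1
  'd': 2
  'e': 2
Maximum frequency: 4

4


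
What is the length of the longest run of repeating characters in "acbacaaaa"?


Input: "acbacaaaa"
Scanning for longest run:
  Position 1 ('c'): new char, reset run to 1
  Position 2 ('b'): new char, reset run to 1
  Position 3 ('a'): new char, reset run to 1
  Position 4 ('c'): new char, reset run to 1
  Position 5 ('a'): new char, reset run to 1
  Position 6 ('a'): continues run of 'a', length=2
  Position 7 ('a'): continues run of 'a', length=3
  Position 8 ('a'): continues run of 'a', length=4
Longest run: 'a' with length 4

4


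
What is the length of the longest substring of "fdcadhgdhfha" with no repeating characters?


Input: "fdcadhgdhfha"
Sliding window (track last position of each char):
  Position 0 ('f'): window [0,0] length 1 -- new best
  Position 1 ('d'): window [0,1] length 2 -- new best
  Position 2 ('c'): window [0,2] length 3 -- new best
  Position 3 ('a'): window [0,3] length 4 -- new best
  Position 4 ('d'): repeat (last at 1), move window start to 2
  Position 4 ('d'): window [2,4] length 3
  Position 5 ('h'): window [2,5] length 4
  Position 6 ('g'): window [2,6] length 5 -- new best
  Position 7 ('d'): repeat (last at 4), move window start to 5
  Position 7 ('d'): window [5,7] length 3
  Position 8 ('h'): repeat (last at 5), move window start to 6
  Position 8 ('h'): window [6,8] length 3
  Position 9 ('f'): window [6,9] length 4
  Position 10 ('h'): repeat (last at 8), move window start to 9
  Position 10 ('h'): window [9,10] length 2
  Position 11 ('a'): window [9,11] length 3
Longest substring with no repeats: "cadhg" with length 5

5


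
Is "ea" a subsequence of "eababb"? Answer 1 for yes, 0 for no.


Check if "ea" is a subsequence of "eababb"
Greedy scan:
  Position 0 ('e'): matches sub[0] = 'e'
  Position 1 ('a'): matches sub[1] = 'a'
  Position 2 ('b'): no match needed
  Position 3 ('a'): no match needed
  Position 4 ('b'): no match needed
  Position 5 ('b'): no match needed
All 2 characters matched => is a subsequence

1


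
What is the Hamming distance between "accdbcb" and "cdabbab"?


Comparing "accdbcb" and "cdabbab" position by position:
  Position 0: 'a' vs 'c' => differ
  Position 1: 'c' vs 'd' => differ
  Position 2: 'c' vs 'a' => differ
  Position 3: 'd' vs 'b' => differ
  Position 4: 'b' vs 'b' => same
  Position 5: 'c' vs 'a' => differ
  Position 6: 'b' vs 'b' => same
Total differences (Hamming distance): 5

5


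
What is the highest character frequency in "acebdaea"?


Input: acebdaea
Character counts:
  'a': 3
  'b': 1
  'c': 1
  'd': 1
  'e': 2
Maximum frequency: 3

3


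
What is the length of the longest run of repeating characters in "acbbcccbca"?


Input: "acbbcccbca"
Scanning for longest run:
  Position 1 ('c'): new char, reset run to 1
  Position 2 ('b'): new char, reset run to 1
  Position 3 ('b'): continues run of 'b', length=2
  Position 4 ('c'): new char, reset run to 1
  Position 5 ('c'): continues run of 'c', length=2
  Position 6 ('c'): continues run of 'c', length=3
  Position 7 ('b'): new char, reset run to 1
  Position 8 ('c'): new char, reset run to 1
  Position 9 ('a'): new char, reset run to 1
Longest run: 'c' with length 3

3


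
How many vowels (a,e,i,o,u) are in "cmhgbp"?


Input: cmhgbp
Checking each character:
  'c' at position 0: consonant
  'm' at position 1: consonant
  'h' at position 2: consonant
  'g' at position 3: consonant
  'b' at position 4: consonant
  'p' at position 5: consonant
Total vowels: 0

0


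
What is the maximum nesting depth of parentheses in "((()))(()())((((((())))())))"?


Input: "((()))(()())((((((())))())))"
Tracking depth:
  Position 0 '(': depth becomes 1
  Position 1 '(': depth becomes 2
  Position 2 '(': depth becomes 3
  Position 3 ')': depth becomes 2
  Position 4 ')': depth becomes 1
  Position 5 ')': depth becomes 0
  Position 6 '(': depth becomes 1
  Position 7 '(': depth becomes 2
  Position 8 ')': depth becomes 1
  Position 9 '(': depth becomes 2
  Position 10 ')': depth becomes 1
  Position 11 ')': depth becomes 0
  Position 12 '(': depth becomes 1
  Position 13 '(': depth becomes 2
  Position 14 '(': depth becomes 3
  Position 15 '(': depth becomes 4
  Position 16 '(': depth becomes 5
  Position 17 '(': depth becomes 6
  Position 18 '(': depth becomes 7
  Position 19 ')': depth becomes 6
  Position 20 ')': depth becomes 5
  Position 21 ')': depth becomes 4
  Position 22 ')': depth becomes 3
  Position 23 '(': depth becomes 4
  Position 24 ')': depth becomes 3
  Position 25 ')': depth becomes 2
  Position 26 ')': depth becomes 1
  Position 27 ')': depth becomes 0
Maximum depth reached: 7

7


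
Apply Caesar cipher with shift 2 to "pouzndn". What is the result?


Caesar cipher: shift "pouzndn" by 2
  'p' (pos 15) + 2 = pos 17 = 'r'
  'o' (pos 14) + 2 = pos 16 = 'q'
  'u' (pos 20) + 2 = pos 22 = 'w'
  'z' (pos 25) + 2 = pos 1 = 'b'
  'n' (pos 13) + 2 = pos 15 = 'p'
  'd' (pos 3) + 2 = pos 5 = 'f'
  'n' (pos 13) + 2 = pos 15 = 'p'
Result: rqwbpfp

rqwbpfp


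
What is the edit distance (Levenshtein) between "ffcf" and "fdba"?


Computing edit distance: "ffcf" -> "fdba"
DP table:
           f    d    b    a
      0    1    2    3    4
  f   1    0    1    2    3
  f   2    1    1    2    3
  c   3    2    2    2    3
  f   4    3    3    3    3
Edit distance = dp[4][4] = 3

3


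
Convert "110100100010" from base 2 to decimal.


Input: "110100100010" in base 2
Positional expansion:
  Digit '1' (value 1) x 2^11 = 2048
  Digit '1' (value 1) x 2^10 = 1024
  Digit '0' (value 0) x 2^9 = 0
  Digit '1' (value 1) x 2^8 = 256
  Digit '0' (value 0) x 2^7 = 0
  Digit '0' (value 0) x 2^6 = 0
  Digit '1' (value 1) x 2^5 = 32
  Digit '0' (value 0) x 2^4 = 0
  Digit '0' (value 0) x 2^3 = 0
  Digit '0' (value 0) x 2^2 = 0
  Digit '1' (value 1) x 2^1 = 2
  Digit '0' (value 0) x 2^0 = 0
Sum = 3362

3362


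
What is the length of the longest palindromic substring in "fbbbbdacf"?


Input: "fbbbbdacf"
Checking substrings for palindromes:
  [1:5] "bbbb" (len 4) => palindrome
  [1:4] "bbb" (len 3) => palindrome
  [2:5] "bbb" (len 3) => palindrome
  [1:3] "bb" (len 2) => palindrome
  [2:4] "bb" (len 2) => palindrome
  [3:5] "bb" (len 2) => palindrome
Longest palindromic substring: "bbbb" with length 4

4


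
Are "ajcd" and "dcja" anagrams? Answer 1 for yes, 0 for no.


Strings: "ajcd", "dcja"
Sorted first:  acdj
Sorted second: acdj
Sorted forms match => anagrams

1


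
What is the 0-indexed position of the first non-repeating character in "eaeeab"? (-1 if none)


Input: eaeeab
Character frequencies:
  'a': 2
  'b': 1
  'e': 3
Scanning left to right for freq == 1:
  Position 0 ('e'): freq=3, skip
  Position 1 ('a'): freq=2, skip
  Position 2 ('e'): freq=3, skip
  Position 3 ('e'): freq=3, skip
  Position 4 ('a'): freq=2, skip
  Position 5 ('b'): unique! => answer = 5

5


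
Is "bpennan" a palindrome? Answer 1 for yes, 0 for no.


Input: bpennan
Reversed: nannepb
  Compare pos 0 ('b') with pos 6 ('n'): MISMATCH
  Compare pos 1 ('p') with pos 5 ('a'): MISMATCH
  Compare pos 2 ('e') with pos 4 ('n'): MISMATCH
Result: not a palindrome

0


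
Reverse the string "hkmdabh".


Input: hkmdabh
Reading characters right to left:
  Position 6: 'h'
  Position 5: 'b'
  Position 4: 'a'
  Position 3: 'd'
  Position 2: 'm'
  Position 1: 'k'
  Position 0: 'h'
Reversed: hbadmkh

hbadmkh


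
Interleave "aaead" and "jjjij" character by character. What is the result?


Interleaving "aaead" and "jjjij":
  Position 0: 'a' from first, 'j' from second => "aj"
  Position 1: 'a' from first, 'j' from second => "aj"
  Position 2: 'e' from first, 'j' from second => "ej"
  Position 3: 'a' from first, 'i' from second => "ai"
  Position 4: 'd' from first, 'j' from second => "dj"
Result: ajajejaidj

ajajejaidj


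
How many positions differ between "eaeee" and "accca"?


Comparing "eaeee" and "accca" position by position:
  Position 0: 'e' vs 'a' => DIFFER
  Position 1: 'a' vs 'c' => DIFFER
  Position 2: 'e' vs 'c' => DIFFER
  Position 3: 'e' vs 'c' => DIFFER
  Position 4: 'e' vs 'a' => DIFFER
Positions that differ: 5

5


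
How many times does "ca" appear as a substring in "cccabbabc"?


Searching for "ca" in "cccabbabc"
Scanning each position:
  Position 0: "cc" => no
  Position 1: "cc" => no
  Position 2: "ca" => MATCH
  Position 3: "ab" => no
  Position 4: "bb" => no
  Position 5: "ba" => no
  Position 6: "ab" => no
  Position 7: "bc" => no
Total occurrences: 1

1


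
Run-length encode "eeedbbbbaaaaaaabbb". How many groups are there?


Input: eeedbbbbaaaaaaabbb
Scanning for consecutive runs:
  Group 1: 'e' x 3 (positions 0-2)
  Group 2: 'd' x 1 (positions 3-3)
  Group 3: 'b' x 4 (positions 4-7)
  Group 4: 'a' x 7 (positions 8-14)
  Group 5: 'b' x 3 (positions 15-17)
Total groups: 5

5


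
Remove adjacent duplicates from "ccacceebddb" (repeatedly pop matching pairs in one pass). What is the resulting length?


Input: ccacceebddb
Stack-based adjacent duplicate removal:
  Read 'c': push. Stack: c
  Read 'c': matches stack top 'c' => pop. Stack: (empty)
  Read 'a': push. Stack: a
  Read 'c': push. Stack: ac
  Read 'c': matches stack top 'c' => pop. Stack: a
  Read 'e': push. Stack: ae
  Read 'e': matches stack top 'e' => pop. Stack: a
  Read 'b': push. Stack: ab
  Read 'd': push. Stack: abd
  Read 'd': matches stack top 'd' => pop. Stack: ab
  Read 'b': matches stack top 'b' => pop. Stack: a
Final stack: "a" (length 1)

1


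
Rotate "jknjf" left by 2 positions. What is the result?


Input: "jknjf", rotate left by 2
First 2 characters: "jk"
Remaining characters: "njf"
Concatenate remaining + first: "njf" + "jk" = "njfjk"

njfjk


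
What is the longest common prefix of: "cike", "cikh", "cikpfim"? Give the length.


Words: cike, cikh, cikpfim
  Position 0: all 'c' => match
  Position 1: all 'i' => match
  Position 2: all 'k' => match
  Position 3: ('e', 'h', 'p') => mismatch, stop
LCP = "cik" (length 3)

3


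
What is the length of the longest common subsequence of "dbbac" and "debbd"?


LCS of "dbbac" and "debbd"
DP table:
           d    e    b    b    d
      0    0    0    0    0    0
  d   0    1    1    1    1    1
  b   0    1    1    2    2    2
  b   0    1    1    2    3    3
  a   0    1    1    2    3    3
  c   0    1    1    2    3    3
LCS length = dp[5][5] = 3

3


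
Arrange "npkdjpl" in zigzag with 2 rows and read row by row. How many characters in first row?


Zigzag "npkdjpl" into 2 rows:
Placing characters:
  'n' => row 0
  'p' => row 1
  'k' => row 0
  'd' => row 1
  'j' => row 0
  'p' => row 1
  'l' => row 0
Rows:
  Row 0: "nkjl"
  Row 1: "pdp"
First row length: 4

4


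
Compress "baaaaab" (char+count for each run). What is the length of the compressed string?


Input: baaaaab
Runs:
  'b' x 1 => "b1"
  'a' x 5 => "a5"
  'b' x 1 => "b1"
Compressed: "b1a5b1"
Compressed length: 6

6


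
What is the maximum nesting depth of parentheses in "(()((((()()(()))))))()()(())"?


Input: "(()((((()()(()))))))()()(())"
Tracking depth:
  Position 0 '(': depth becomes 1
  Position 1 '(': depth becomes 2
  Position 2 ')': depth becomes 1
  Position 3 '(': depth becomes 2
  Position 4 '(': depth becomes 3
  Position 5 '(': depth becomes 4
  Position 6 '(': depth becomes 5
  Position 7 '(': depth becomes 6
  Position 8 ')': depth becomes 5
  Position 9 '(': depth becomes 6
  Position 10 ')': depth becomes 5
  Position 11 '(': depth becomes 6
  Position 12 '(': depth becomes 7
  Position 13 ')': depth becomes 6
  Position 14 ')': depth becomes 5
  Position 15 ')': depth becomes 4
  Position 16 ')': depth becomes 3
  Position 17 ')': depth becomes 2
  Position 18 ')': depth becomes 1
  Position 19 ')': depth becomes 0
  Position 20 '(': depth becomes 1
  Position 21 ')': depth becomes 0
  Position 22 '(': depth becomes 1
  Position 23 ')': depth becomes 0
  Position 24 '(': depth becomes 1
  Position 25 '(': depth becomes 2
  Position 26 ')': depth becomes 1
  Position 27 ')': depth becomes 0
Maximum depth reached: 7

7


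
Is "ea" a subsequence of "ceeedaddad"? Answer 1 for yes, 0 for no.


Check if "ea" is a subsequence of "ceeedaddad"
Greedy scan:
  Position 0 ('c'): no match needed
  Position 1 ('e'): matches sub[0] = 'e'
  Position 2 ('e'): no match needed
  Position 3 ('e'): no match needed
  Position 4 ('d'): no match needed
  Position 5 ('a'): matches sub[1] = 'a'
  Position 6 ('d'): no match needed
  Position 7 ('d'): no match needed
  Position 8 ('a'): no match needed
  Position 9 ('d'): no match needed
All 2 characters matched => is a subsequence

1


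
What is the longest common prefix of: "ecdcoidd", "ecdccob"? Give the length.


Words: ecdcoidd, ecdccob
  Position 0: all 'e' => match
  Position 1: all 'c' => match
  Position 2: all 'd' => match
  Position 3: all 'c' => match
  Position 4: ('o', 'c') => mismatch, stop
LCP = "ecdc" (length 4)

4


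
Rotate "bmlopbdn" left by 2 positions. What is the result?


Input: "bmlopbdn", rotate left by 2
First 2 characters: "bm"
Remaining characters: "lopbdn"
Concatenate remaining + first: "lopbdn" + "bm" = "lopbdnbm"

lopbdnbm


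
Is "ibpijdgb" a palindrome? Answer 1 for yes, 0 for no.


Input: ibpijdgb
Reversed: bgdjipbi
  Compare pos 0 ('i') with pos 7 ('b'): MISMATCH
  Compare pos 1 ('b') with pos 6 ('g'): MISMATCH
  Compare pos 2 ('p') with pos 5 ('d'): MISMATCH
  Compare pos 3 ('i') with pos 4 ('j'): MISMATCH
Result: not a palindrome

0


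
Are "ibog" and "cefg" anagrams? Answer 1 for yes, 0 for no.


Strings: "ibog", "cefg"
Sorted first:  bgio
Sorted second: cefg
Differ at position 0: 'b' vs 'c' => not anagrams

0


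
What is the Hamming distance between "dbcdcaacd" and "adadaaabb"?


Comparing "dbcdcaacd" and "adadaaabb" position by position:
  Position 0: 'd' vs 'a' => differ
  Position 1: 'b' vs 'd' => differ
  Position 2: 'c' vs 'a' => differ
  Position 3: 'd' vs 'd' => same
  Position 4: 'c' vs 'a' => differ
  Position 5: 'a' vs 'a' => same
  Position 6: 'a' vs 'a' => same
  Position 7: 'c' vs 'b' => differ
  Position 8: 'd' vs 'b' => differ
Total differences (Hamming distance): 6

6


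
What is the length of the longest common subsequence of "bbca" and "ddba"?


LCS of "bbca" and "ddba"
DP table:
           d    d    b    a
      0    0    0    0    0
  b   0    0    0    1    1
  b   0    0    0    1    1
  c   0    0    0    1    1
  a   0    0    0    1    2
LCS length = dp[4][4] = 2

2


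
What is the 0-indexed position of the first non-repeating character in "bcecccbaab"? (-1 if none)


Input: bcecccbaab
Character frequencies:
  'a': 2
  'b': 3
  'c': 4
  'e': 1
Scanning left to right for freq == 1:
  Position 0 ('b'): freq=3, skip
  Position 1 ('c'): freq=4, skip
  Position 2 ('e'): unique! => answer = 2

2


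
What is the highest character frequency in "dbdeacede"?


Input: dbdeacede
Character counts:
  'a': 1
  'b': 1
  'c': 1
  'd': 3
  'e': 3
Maximum frequency: 3

3


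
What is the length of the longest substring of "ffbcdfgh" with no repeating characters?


Input: "ffbcdfgh"
Sliding window (track last position of each char):
  Position 0 ('f'): window [0,0] length 1 -- new best
  Position 1 ('f'): repeat (last at 0), move window start to 1
  Position 1 ('f'): window [1,1] length 1
  Position 2 ('b'): window [1,2] length 2 -- new best
  Position 3 ('c'): window [1,3] length 3 -- new best
  Position 4 ('d'): window [1,4] length 4 -- new best
  Position 5 ('f'): repeat (last at 1), move window start to 2
  Position 5 ('f'): window [2,5] length 4
  Position 6 ('g'): window [2,6] length 5 -- new best
  Position 7 ('h'): window [2,7] length 6 -- new best
Longest substring with no repeats: "bcdfgh" with length 6

6


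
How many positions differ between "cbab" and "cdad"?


Comparing "cbab" and "cdad" position by position:
  Position 0: 'c' vs 'c' => same
  Position 1: 'b' vs 'd' => DIFFER
  Position 2: 'a' vs 'a' => same
  Position 3: 'b' vs 'd' => DIFFER
Positions that differ: 2

2


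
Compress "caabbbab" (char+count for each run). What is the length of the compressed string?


Input: caabbbab
Runs:
  'c' x 1 => "c1"
  'a' x 2 => "a2"
  'b' x 3 => "b3"
  'a' x 1 => "a1"
  'b' x 1 => "b1"
Compressed: "c1a2b3a1b1"
Compressed length: 10

10


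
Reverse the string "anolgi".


Input: anolgi
Reading characters right to left:
  Position 5: 'i'
  Position 4: 'g'
  Position 3: 'l'
  Position 2: 'o'
  Position 1: 'n'
  Position 0: 'a'
Reversed: iglona

iglona


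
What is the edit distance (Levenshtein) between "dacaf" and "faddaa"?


Computing edit distance: "dacaf" -> "faddaa"
DP table:
           f    a    d    d    a    a
      0    1    2    3    4    5    6
  d   1    1    2    2    3    4    5
  a   2    2    1    2    3    3    4
  c   3    3    2    2    3    4    4
  a   4    4    3    3    3    3    4
  f   5    4    4    4    4    4    4
Edit distance = dp[5][6] = 4

4


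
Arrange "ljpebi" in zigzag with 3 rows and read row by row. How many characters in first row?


Zigzag "ljpebi" into 3 rows:
Placing characters:
  'l' => row 0
  'j' => row 1
  'p' => row 2
  'e' => row 1
  'b' => row 0
  'i' => row 1
Rows:
  Row 0: "lb"
  Row 1: "jei"
  Row 2: "p"
First row length: 2

2


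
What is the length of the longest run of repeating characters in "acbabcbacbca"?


Input: "acbabcbacbca"
Scanning for longest run:
  Position 1 ('c'): new char, reset run to 1
  Position 2 ('b'): new char, reset run to 1
  Position 3 ('a'): new char, reset run to 1
  Position 4 ('b'): new char, reset run to 1
  Position 5 ('c'): new char, reset run to 1
  Position 6 ('b'): new char, reset run to 1
  Position 7 ('a'): new char, reset run to 1
  Position 8 ('c'): new char, reset run to 1
  Position 9 ('b'): new char, reset run to 1
  Position 10 ('c'): new char, reset run to 1
  Position 11 ('a'): new char, reset run to 1
Longest run: 'a' with length 1

1


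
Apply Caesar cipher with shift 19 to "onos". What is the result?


Caesar cipher: shift "onos" by 19
  'o' (pos 14) + 19 = pos 7 = 'h'
  'n' (pos 13) + 19 = pos 6 = 'g'
  'o' (pos 14) + 19 = pos 7 = 'h'
  's' (pos 18) + 19 = pos 11 = 'l'
Result: hghl

hghl


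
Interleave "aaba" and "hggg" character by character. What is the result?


Interleaving "aaba" and "hggg":
  Position 0: 'a' from first, 'h' from second => "ah"
  Position 1: 'a' from first, 'g' from second => "ag"
  Position 2: 'b' from first, 'g' from second => "bg"
  Position 3: 'a' from first, 'g' from second => "ag"
Result: ahagbgag

ahagbgag


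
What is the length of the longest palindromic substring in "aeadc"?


Input: "aeadc"
Checking substrings for palindromes:
  [0:3] "aea" (len 3) => palindrome
Longest palindromic substring: "aea" with length 3

3


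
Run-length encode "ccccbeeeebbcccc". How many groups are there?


Input: ccccbeeeebbcccc
Scanning for consecutive runs:
  Group 1: 'c' x 4 (positions 0-3)
  Group 2: 'b' x 1 (positions 4-4)
  Group 3: 'e' x 4 (positions 5-8)
  Group 4: 'b' x 2 (positions 9-10)
  Group 5: 'c' x 4 (positions 11-14)
Total groups: 5

5


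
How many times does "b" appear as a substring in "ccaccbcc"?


Searching for "b" in "ccaccbcc"
Scanning each position:
  Position 0: "c" => no
  Position 1: "c" => no
  Position 2: "a" => no
  Position 3: "c" => no
  Position 4: "c" => no
  Position 5: "b" => MATCH
  Position 6: "c" => no
  Position 7: "c" => no
Total occurrences: 1

1


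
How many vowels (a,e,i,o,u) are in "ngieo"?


Input: ngieo
Checking each character:
  'n' at position 0: consonant
  'g' at position 1: consonant
  'i' at position 2: vowel (running total: 1)
  'e' at position 3: vowel (running total: 2)
  'o' at position 4: vowel (running total: 3)
Total vowels: 3

3


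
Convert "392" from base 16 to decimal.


Input: "392" in base 16
Positional expansion:
  Digit '3' (value 3) x 16^2 = 768
  Digit '9' (value 9) x 16^1 = 144
  Digit '2' (value 2) x 16^0 = 2
Sum = 914

914


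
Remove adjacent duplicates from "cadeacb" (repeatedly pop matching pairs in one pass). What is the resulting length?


Input: cadeacb
Stack-based adjacent duplicate removal:
  Read 'c': push. Stack: c
  Read 'a': push. Stack: ca
  Read 'd': push. Stack: cad
  Read 'e': push. Stack: cade
  Read 'a': push. Stack: cadea
  Read 'c': push. Stack: cadeac
  Read 'b': push. Stack: cadeacb
Final stack: "cadeacb" (length 7)

7


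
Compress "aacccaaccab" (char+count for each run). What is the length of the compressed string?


Input: aacccaaccab
Runs:
  'a' x 2 => "a2"
  'c' x 3 => "c3"
  'a' x 2 => "a2"
  'c' x 2 => "c2"
  'a' x 1 => "a1"
  'b' x 1 => "b1"
Compressed: "a2c3a2c2a1b1"
Compressed length: 12

12


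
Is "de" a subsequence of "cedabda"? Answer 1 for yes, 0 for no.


Check if "de" is a subsequence of "cedabda"
Greedy scan:
  Position 0 ('c'): no match needed
  Position 1 ('e'): no match needed
  Position 2 ('d'): matches sub[0] = 'd'
  Position 3 ('a'): no match needed
  Position 4 ('b'): no match needed
  Position 5 ('d'): no match needed
  Position 6 ('a'): no match needed
Only matched 1/2 characters => not a subsequence

0


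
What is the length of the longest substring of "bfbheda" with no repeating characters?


Input: "bfbheda"
Sliding window (track last position of each char):
  Position 0 ('b'): window [0,0] length 1 -- new best
  Position 1 ('f'): window [0,1] length 2 -- new best
  Position 2 ('b'): repeat (last at 0), move window start to 1
  Position 2 ('b'): window [1,2] length 2
  Position 3 ('h'): window [1,3] length 3 -- new best
  Position 4 ('e'): window [1,4] length 4 -- new best
  Position 5 ('d'): window [1,5] length 5 -- new best
  Position 6 ('a'): window [1,6] length 6 -- new best
Longest substring with no repeats: "fbheda" with length 6

6


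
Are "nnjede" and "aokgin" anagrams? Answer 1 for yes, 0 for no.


Strings: "nnjede", "aokgin"
Sorted first:  deejnn
Sorted second: agikno
Differ at position 0: 'd' vs 'a' => not anagrams

0


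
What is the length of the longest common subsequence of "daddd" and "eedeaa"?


LCS of "daddd" and "eedeaa"
DP table:
           e    e    d    e    a    a
      0    0    0    0    0    0    0
  d   0    0    0    1    1    1    1
  a   0    0    0    1    1    2    2
  d   0    0    0    1    1    2    2
  d   0    0    0    1    1    2    2
  d   0    0    0    1    1    2    2
LCS length = dp[5][6] = 2

2


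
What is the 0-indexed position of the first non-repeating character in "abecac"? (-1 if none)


Input: abecac
Character frequencies:
  'a': 2
  'b': 1
  'c': 2
  'e': 1
Scanning left to right for freq == 1:
  Position 0 ('a'): freq=2, skip
  Position 1 ('b'): unique! => answer = 1

1


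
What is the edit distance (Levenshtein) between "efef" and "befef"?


Computing edit distance: "efef" -> "befef"
DP table:
           b    e    f    e    f
      0    1    2    3    4    5
  e   1    1    1    2    3    4
  f   2    2    2    1    2    3
  e   3    3    2    2    1    2
  f   4    4    3    2    2    1
Edit distance = dp[4][5] = 1

1


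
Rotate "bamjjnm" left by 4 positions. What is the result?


Input: "bamjjnm", rotate left by 4
First 4 characters: "bamj"
Remaining characters: "jnm"
Concatenate remaining + first: "jnm" + "bamj" = "jnmbamj"

jnmbamj


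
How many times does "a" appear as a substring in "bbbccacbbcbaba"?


Searching for "a" in "bbbccacbbcbaba"
Scanning each position:
  Position 0: "b" => no
  Position 1: "b" => no
  Position 2: "b" => no
  Position 3: "c" => no
  Position 4: "c" => no
  Position 5: "a" => MATCH
  Position 6: "c" => no
  Position 7: "b" => no
  Position 8: "b" => no
  Position 9: "c" => no
  Position 10: "b" => no
  Position 11: "a" => MATCH
  Position 12: "b" => no
  Position 13: "a" => MATCH
Total occurrences: 3

3


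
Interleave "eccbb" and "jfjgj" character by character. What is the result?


Interleaving "eccbb" and "jfjgj":
  Position 0: 'e' from first, 'j' from second => "ej"
  Position 1: 'c' from first, 'f' from second => "cf"
  Position 2: 'c' from first, 'j' from second => "cj"
  Position 3: 'b' from first, 'g' from second => "bg"
  Position 4: 'b' from first, 'j' from second => "bj"
Result: ejcfcjbgbj

ejcfcjbgbj


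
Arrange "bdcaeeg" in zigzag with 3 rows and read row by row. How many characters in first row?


Zigzag "bdcaeeg" into 3 rows:
Placing characters:
  'b' => row 0
  'd' => row 1
  'c' => row 2
  'a' => row 1
  'e' => row 0
  'e' => row 1
  'g' => row 2
Rows:
  Row 0: "be"
  Row 1: "dae"
  Row 2: "cg"
First row length: 2

2


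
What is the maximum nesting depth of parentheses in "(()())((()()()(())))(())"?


Input: "(()())((()()()(())))(())"
Tracking depth:
  Position 0 '(': depth becomes 1
  Position 1 '(': depth becomes 2
  Position 2 ')': depth becomes 1
  Position 3 '(': depth becomes 2
  Position 4 ')': depth becomes 1
  Position 5 ')': depth becomes 0
  Position 6 '(': depth becomes 1
  Position 7 '(': depth becomes 2
  Position 8 '(': depth becomes 3
  Position 9 ')': depth becomes 2
  Position 10 '(': depth becomes 3
  Position 11 ')': depth becomes 2
  Position 12 '(': depth becomes 3
  Position 13 ')': depth becomes 2
  Position 14 '(': depth becomes 3
  Position 15 '(': depth becomes 4
  Position 16 ')': depth becomes 3
  Position 17 ')': depth becomes 2
  Position 18 ')': depth becomes 1
  Position 19 ')': depth becomes 0
  Position 20 '(': depth becomes 1
  Position 21 '(': depth becomes 2
  Position 22 ')': depth becomes 1
  Position 23 ')': depth becomes 0
Maximum depth reached: 4

4


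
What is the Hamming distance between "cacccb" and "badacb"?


Comparing "cacccb" and "badacb" position by position:
  Position 0: 'c' vs 'b' => differ
  Position 1: 'a' vs 'a' => same
  Position 2: 'c' vs 'd' => differ
  Position 3: 'c' vs 'a' => differ
  Position 4: 'c' vs 'c' => same
  Position 5: 'b' vs 'b' => same
Total differences (Hamming distance): 3

3


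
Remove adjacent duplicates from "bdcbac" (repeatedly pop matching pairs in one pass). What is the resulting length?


Input: bdcbac
Stack-based adjacent duplicate removal:
  Read 'b': push. Stack: b
  Read 'd': push. Stack: bd
  Read 'c': push. Stack: bdc
  Read 'b': push. Stack: bdcb
  Read 'a': push. Stack: bdcba
  Read 'c': push. Stack: bdcbac
Final stack: "bdcbac" (length 6)

6


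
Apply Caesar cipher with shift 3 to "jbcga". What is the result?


Caesar cipher: shift "jbcga" by 3
  'j' (pos 9) + 3 = pos 12 = 'm'
  'b' (pos 1) + 3 = pos 4 = 'e'
  'c' (pos 2) + 3 = pos 5 = 'f'
  'g' (pos 6) + 3 = pos 9 = 'j'
  'a' (pos 0) + 3 = pos 3 = 'd'
Result: mefjd

mefjd


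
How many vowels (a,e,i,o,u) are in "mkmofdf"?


Input: mkmofdf
Checking each character:
  'm' at position 0: consonant
  'k' at position 1: consonant
  'm' at position 2: consonant
  'o' at position 3: vowel (running total: 1)
  'f' at position 4: consonant
  'd' at position 5: consonant
  'f' at position 6: consonant
Total vowels: 1

1


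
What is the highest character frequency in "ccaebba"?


Input: ccaebba
Character counts:
  'a': 2
  'b': 2
  'c': 2
  'e': 1
Maximum frequency: 2

2


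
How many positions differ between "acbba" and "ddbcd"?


Comparing "acbba" and "ddbcd" position by position:
  Position 0: 'a' vs 'd' => DIFFER
  Position 1: 'c' vs 'd' => DIFFER
  Position 2: 'b' vs 'b' => same
  Position 3: 'b' vs 'c' => DIFFER
  Position 4: 'a' vs 'd' => DIFFER
Positions that differ: 4

4


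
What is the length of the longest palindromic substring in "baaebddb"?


Input: "baaebddb"
Checking substrings for palindromes:
  [4:8] "bddb" (len 4) => palindrome
  [1:3] "aa" (len 2) => palindrome
  [5:7] "dd" (len 2) => palindrome
Longest palindromic substring: "bddb" with length 4

4


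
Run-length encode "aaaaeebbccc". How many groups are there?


Input: aaaaeebbccc
Scanning for consecutive runs:
  Group 1: 'a' x 4 (positions 0-3)
  Group 2: 'e' x 2 (positions 4-5)
  Group 3: 'b' x 2 (positions 6-7)
  Group 4: 'c' x 3 (positions 8-10)
Total groups: 4

4


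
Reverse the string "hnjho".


Input: hnjho
Reading characters right to left:
  Position 4: 'o'
  Position 3: 'h'
  Position 2: 'j'
  Position 1: 'n'
  Position 0: 'h'
Reversed: ohjnh

ohjnh


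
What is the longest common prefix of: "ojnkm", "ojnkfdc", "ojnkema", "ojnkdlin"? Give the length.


Words: ojnkm, ojnkfdc, ojnkema, ojnkdlin
  Position 0: all 'o' => match
  Position 1: all 'j' => match
  Position 2: all 'n' => match
  Position 3: all 'k' => match
  Position 4: ('m', 'f', 'e', 'd') => mismatch, stop
LCP = "ojnk" (length 4)

4


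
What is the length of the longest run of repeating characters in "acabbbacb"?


Input: "acabbbacb"
Scanning for longest run:
  Position 1 ('c'): new char, reset run to 1
  Position 2 ('a'): new char, reset run to 1
  Position 3 ('b'): new char, reset run to 1
  Position 4 ('b'): continues run of 'b', length=2
  Position 5 ('b'): continues run of 'b', length=3
  Position 6 ('a'): new char, reset run to 1
  Position 7 ('c'): new char, reset run to 1
  Position 8 ('b'): new char, reset run to 1
Longest run: 'b' with length 3

3


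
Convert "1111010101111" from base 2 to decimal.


Input: "1111010101111" in base 2
Positional expansion:
  Digit '1' (value 1) x 2^12 = 4096
  Digit '1' (value 1) x 2^11 = 2048
  Digit '1' (value 1) x 2^10 = 1024
  Digit '1' (value 1) x 2^9 = 512
  Digit '0' (value 0) x 2^8 = 0
  Digit '1' (value 1) x 2^7 = 128
  Digit '0' (value 0) x 2^6 = 0
  Digit '1' (value 1) x 2^5 = 32
  Digit '0' (value 0) x 2^4 = 0
  Digit '1' (value 1) x 2^3 = 8
  Digit '1' (value 1) x 2^2 = 4
  Digit '1' (value 1) x 2^1 = 2
  Digit '1' (value 1) x 2^0 = 1
Sum = 7855

7855


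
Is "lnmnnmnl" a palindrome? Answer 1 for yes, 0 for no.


Input: lnmnnmnl
Reversed: lnmnnmnl
  Compare pos 0 ('l') with pos 7 ('l'): match
  Compare pos 1 ('n') with pos 6 ('n'): match
  Compare pos 2 ('m') with pos 5 ('m'): match
  Compare pos 3 ('n') with pos 4 ('n'): match
Result: palindrome

1


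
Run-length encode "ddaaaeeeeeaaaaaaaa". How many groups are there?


Input: ddaaaeeeeeaaaaaaaa
Scanning for consecutive runs:
  Group 1: 'd' x 2 (positions 0-1)
  Group 2: 'a' x 3 (positions 2-4)
  Group 3: 'e' x 5 (positions 5-9)
  Group 4: 'a' x 8 (positions 10-17)
Total groups: 4

4


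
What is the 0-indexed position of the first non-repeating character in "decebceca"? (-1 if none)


Input: decebceca
Character frequencies:
  'a': 1
  'b': 1
  'c': 3
  'd': 1
  'e': 3
Scanning left to right for freq == 1:
  Position 0 ('d'): unique! => answer = 0

0


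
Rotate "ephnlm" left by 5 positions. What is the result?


Input: "ephnlm", rotate left by 5
First 5 characters: "ephnl"
Remaining characters: "m"
Concatenate remaining + first: "m" + "ephnl" = "mephnl"

mephnl


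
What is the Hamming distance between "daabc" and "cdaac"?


Comparing "daabc" and "cdaac" position by position:
  Position 0: 'd' vs 'c' => differ
  Position 1: 'a' vs 'd' => differ
  Position 2: 'a' vs 'a' => same
  Position 3: 'b' vs 'a' => differ
  Position 4: 'c' vs 'c' => same
Total differences (Hamming distance): 3

3


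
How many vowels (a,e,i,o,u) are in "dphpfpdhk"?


Input: dphpfpdhk
Checking each character:
  'd' at position 0: consonant
  'p' at position 1: consonant
  'h' at position 2: consonant
  'p' at position 3: consonant
  'f' at position 4: consonant
  'p' at position 5: consonant
  'd' at position 6: consonant
  'h' at position 7: consonant
  'k' at position 8: consonant
Total vowels: 0

0


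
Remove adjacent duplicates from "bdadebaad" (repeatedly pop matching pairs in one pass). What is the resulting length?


Input: bdadebaad
Stack-based adjacent duplicate removal:
  Read 'b': push. Stack: b
  Read 'd': push. Stack: bd
  Read 'a': push. Stack: bda
  Read 'd': push. Stack: bdad
  Read 'e': push. Stack: bdade
  Read 'b': push. Stack: bdadeb
  Read 'a': push. Stack: bdadeba
  Read 'a': matches stack top 'a' => pop. Stack: bdadeb
  Read 'd': push. Stack: bdadebd
Final stack: "bdadebd" (length 7)

7


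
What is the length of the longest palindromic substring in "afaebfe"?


Input: "afaebfe"
Checking substrings for palindromes:
  [0:3] "afa" (len 3) => palindrome
Longest palindromic substring: "afa" with length 3

3


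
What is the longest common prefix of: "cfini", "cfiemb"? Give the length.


Words: cfini, cfiemb
  Position 0: all 'c' => match
  Position 1: all 'f' => match
  Position 2: all 'i' => match
  Position 3: ('n', 'e') => mismatch, stop
LCP = "cfi" (length 3)

3


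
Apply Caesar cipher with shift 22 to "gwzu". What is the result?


Caesar cipher: shift "gwzu" by 22
  'g' (pos 6) + 22 = pos 2 = 'c'
  'w' (pos 22) + 22 = pos 18 = 's'
  'z' (pos 25) + 22 = pos 21 = 'v'
  'u' (pos 20) + 22 = pos 16 = 'q'
Result: csvq

csvq


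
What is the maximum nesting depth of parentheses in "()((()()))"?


Input: "()((()()))"
Tracking depth:
  Position 0 '(': depth becomes 1
  Position 1 ')': depth becomes 0
  Position 2 '(': depth becomes 1
  Position 3 '(': depth becomes 2
  Position 4 '(': depth becomes 3
  Position 5 ')': depth becomes 2
  Position 6 '(': depth becomes 3
  Position 7 ')': depth becomes 2
  Position 8 ')': depth becomes 1
  Position 9 ')': depth becomes 0
Maximum depth reached: 3

3


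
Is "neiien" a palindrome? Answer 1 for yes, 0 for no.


Input: neiien
Reversed: neiien
  Compare pos 0 ('n') with pos 5 ('n'): match
  Compare pos 1 ('e') with pos 4 ('e'): match
  Compare pos 2 ('i') with pos 3 ('i'): match
Result: palindrome

1


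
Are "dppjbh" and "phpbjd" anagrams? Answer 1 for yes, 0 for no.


Strings: "dppjbh", "phpbjd"
Sorted first:  bdhjpp
Sorted second: bdhjpp
Sorted forms match => anagrams

1


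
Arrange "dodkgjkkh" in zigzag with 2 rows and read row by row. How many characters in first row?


Zigzag "dodkgjkkh" into 2 rows:
Placing characters:
  'd' => row 0
  'o' => row 1
  'd' => row 0
  'k' => row 1
  'g' => row 0
  'j' => row 1
  'k' => row 0
  'k' => row 1
  'h' => row 0
Rows:
  Row 0: "ddgkh"
  Row 1: "okjk"
First row length: 5

5


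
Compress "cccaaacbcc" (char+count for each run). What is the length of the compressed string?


Input: cccaaacbcc
Runs:
  'c' x 3 => "c3"
  'a' x 3 => "a3"
  'c' x 1 => "c1"
  'b' x 1 => "b1"
  'c' x 2 => "c2"
Compressed: "c3a3c1b1c2"
Compressed length: 10

10


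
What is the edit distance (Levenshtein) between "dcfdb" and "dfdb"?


Computing edit distance: "dcfdb" -> "dfdb"
DP table:
           d    f    d    b
      0    1    2    3    4
  d   1    0    1    2    3
  c   2    1    1    2    3
  f   3    2    1    2    3
  d   4    3    2    1    2
  b   5    4    3    2    1
Edit distance = dp[5][4] = 1

1


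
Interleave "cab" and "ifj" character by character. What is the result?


Interleaving "cab" and "ifj":
  Position 0: 'c' from first, 'i' from second => "ci"
  Position 1: 'a' from first, 'f' from second => "af"
  Position 2: 'b' from first, 'j' from second => "bj"
Result: ciafbj

ciafbj


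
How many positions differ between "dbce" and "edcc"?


Comparing "dbce" and "edcc" position by position:
  Position 0: 'd' vs 'e' => DIFFER
  Position 1: 'b' vs 'd' => DIFFER
  Position 2: 'c' vs 'c' => same
  Position 3: 'e' vs 'c' => DIFFER
Positions that differ: 3

3


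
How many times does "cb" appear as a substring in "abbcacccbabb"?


Searching for "cb" in "abbcacccbabb"
Scanning each position:
  Position 0: "ab" => no
  Position 1: "bb" => no
  Position 2: "bc" => no
  Position 3: "ca" => no
  Position 4: "ac" => no
  Position 5: "cc" => no
  Position 6: "cc" => no
  Position 7: "cb" => MATCH
  Position 8: "ba" => no
  Position 9: "ab" => no
  Position 10: "bb" => no
Total occurrences: 1

1


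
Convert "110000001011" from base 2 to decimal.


Input: "110000001011" in base 2
Positional expansion:
  Digit '1' (value 1) x 2^11 = 2048
  Digit '1' (value 1) x 2^10 = 1024
  Digit '0' (value 0) x 2^9 = 0
  Digit '0' (value 0) x 2^8 = 0
  Digit '0' (value 0) x 2^7 = 0
  Digit '0' (value 0) x 2^6 = 0
  Digit '0' (value 0) x 2^5 = 0
  Digit '0' (value 0) x 2^4 = 0
  Digit '1' (value 1) x 2^3 = 8
  Digit '0' (value 0) x 2^2 = 0
  Digit '1' (value 1) x 2^1 = 2
  Digit '1' (value 1) x 2^0 = 1
Sum = 3083

3083


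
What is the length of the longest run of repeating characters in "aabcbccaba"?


Input: "aabcbccaba"
Scanning for longest run:
  Position 1 ('a'): continues run of 'a', length=2
  Position 2 ('b'): new char, reset run to 1
  Position 3 ('c'): new char, reset run to 1
  Position 4 ('b'): new char, reset run to 1
  Position 5 ('c'): new char, reset run to 1
  Position 6 ('c'): continues run of 'c', length=2
  Position 7 ('a'): new char, reset run to 1
  Position 8 ('b'): new char, reset run to 1
  Position 9 ('a'): new char, reset run to 1
Longest run: 'a' with length 2

2


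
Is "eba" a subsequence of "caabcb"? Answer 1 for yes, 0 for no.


Check if "eba" is a subsequence of "caabcb"
Greedy scan:
  Position 0 ('c'): no match needed
  Position 1 ('a'): no match needed
  Position 2 ('a'): no match needed
  Position 3 ('b'): no match needed
  Position 4 ('c'): no match needed
  Position 5 ('b'): no match needed
Only matched 0/3 characters => not a subsequence

0


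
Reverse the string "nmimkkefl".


Input: nmimkkefl
Reading characters right to left:
  Position 8: 'l'
  Position 7: 'f'
  Position 6: 'e'
  Position 5: 'k'
  Position 4: 'k'
  Position 3: 'm'
  Position 2: 'i'
  Position 1: 'm'
  Position 0: 'n'
Reversed: lfekkmimn

lfekkmimn


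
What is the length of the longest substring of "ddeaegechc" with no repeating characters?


Input: "ddeaegechc"
Sliding window (track last position of each char):
  Position 0 ('d'): window [0,0] length 1 -- new best
  Position 1 ('d'): repeat (last at 0), move window start to 1
  Position 1 ('d'): window [1,1] length 1
  Position 2 ('e'): window [1,2] length 2 -- new best
  Position 3 ('a'): window [1,3] length 3 -- new best
  Position 4 ('e'): repeat (last at 2), move window start to 3
  Position 4 ('e'): window [3,4] length 2
  Position 5 ('g'): window [3,5] length 3
  Position 6 ('e'): repeat (last at 4), move window start to 5
  Position 6 ('e'): window [5,6] length 2
  Position 7 ('c'): window [5,7] length 3
  Position 8 ('h'): window [5,8] length 4 -- new best
  Position 9 ('c'): repeat (last at 7), move window start to 8
  Position 9 ('c'): window [8,9] length 2
Longest substring with no repeats: "gech" with length 4

4


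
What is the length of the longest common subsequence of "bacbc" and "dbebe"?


LCS of "bacbc" and "dbebe"
DP table:
           d    b    e    b    e
      0    0    0    0    0    0
  b   0    0    1    1    1    1
  a   0    0    1    1    1    1
  c   0    0    1    1    1    1
  b   0    0    1    1    2    2
  c   0    0    1    1    2    2
LCS length = dp[5][5] = 2

2


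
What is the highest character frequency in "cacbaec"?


Input: cacbaec
Character counts:
  'a': 2
  'b': 1
  'c': 3
  'e': 1
Maximum frequency: 3

3
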